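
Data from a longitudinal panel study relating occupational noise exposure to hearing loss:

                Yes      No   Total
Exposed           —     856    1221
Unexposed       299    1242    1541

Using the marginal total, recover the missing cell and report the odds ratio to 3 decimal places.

The missing cell is in the exposed row: 1221 − 856 = 365.
So a = 365, b = 856, c = 299, d = 1242.
OR = (a·d)/(b·c) = (365 × 1242) / (856 × 299) = 453330 / 255944 = 1.77121

1.771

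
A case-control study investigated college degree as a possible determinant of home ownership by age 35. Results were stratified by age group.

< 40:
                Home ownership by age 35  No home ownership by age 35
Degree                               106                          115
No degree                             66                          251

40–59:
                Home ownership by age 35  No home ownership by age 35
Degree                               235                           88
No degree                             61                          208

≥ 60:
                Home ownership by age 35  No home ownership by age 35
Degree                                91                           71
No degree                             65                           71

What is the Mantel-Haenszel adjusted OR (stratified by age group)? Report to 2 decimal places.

OR_MH = Σ(aᵢdᵢ/nᵢ) / Σ(bᵢcᵢ/nᵢ), where nᵢ is the stratum total.
Stratum 1 (< 40): n = 538; a·d/n = 106·251/538 = 49.4535; b·c/n = 115·66/538 = 14.1078
Stratum 2 (40–59): n = 592; a·d/n = 235·208/592 = 82.5676; b·c/n = 88·61/592 = 9.0676
Stratum 3 (≥ 60): n = 298; a·d/n = 91·71/298 = 21.6812; b·c/n = 71·65/298 = 15.4866
OR_MH = (49.4535 + 82.5676 + 21.6812) / (14.1078 + 9.0676 + 15.4866) = 153.7023 / 38.6620 = 3.97554

3.98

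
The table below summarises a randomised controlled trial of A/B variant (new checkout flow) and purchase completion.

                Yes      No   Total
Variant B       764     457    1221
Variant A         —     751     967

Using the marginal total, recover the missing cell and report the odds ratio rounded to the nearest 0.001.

The missing cell is in the unexposed row: 967 − 751 = 216.
So a = 764, b = 457, c = 216, d = 751.
OR = (a·d)/(b·c) = (764 × 751) / (457 × 216) = 573764 / 98712 = 5.81251

5.813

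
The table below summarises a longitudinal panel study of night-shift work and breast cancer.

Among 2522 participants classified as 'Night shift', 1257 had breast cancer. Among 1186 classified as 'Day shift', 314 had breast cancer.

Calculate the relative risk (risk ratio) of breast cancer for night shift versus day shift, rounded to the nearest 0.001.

From the description: a = 1257, b = 1265, c = 314, d = 872.
Risk in exposed = 1257/2522 = 0.49841; risk in unexposed = 314/1186 = 0.26476.
RR = 0.49841 / 0.26476 = 1.88254
The risk among the exposed is 1.88 times that among the unexposed.

1.883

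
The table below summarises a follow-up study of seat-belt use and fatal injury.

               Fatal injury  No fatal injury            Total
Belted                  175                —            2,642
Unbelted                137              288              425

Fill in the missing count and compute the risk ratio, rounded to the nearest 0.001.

0.205

The missing cell is in the exposed row: 2642 − 175 = 2467.
So a = 175, b = 2467, c = 137, d = 288.
RR = [a/(a+b)] / [c/(c+d)] = (175/2642) / (137/425) = 0.06624/0.32235 = 0.20548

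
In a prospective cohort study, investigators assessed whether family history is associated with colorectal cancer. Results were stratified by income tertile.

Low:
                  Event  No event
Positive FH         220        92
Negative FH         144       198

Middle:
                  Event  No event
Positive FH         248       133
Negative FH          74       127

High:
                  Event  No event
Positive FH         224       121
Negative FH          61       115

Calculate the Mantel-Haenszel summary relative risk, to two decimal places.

RR_MH = Σ(aᵢ·n₀ᵢ/nᵢ) / Σ(cᵢ·n₁ᵢ/nᵢ), with n₁ᵢ = aᵢ+bᵢ (exposed), n₀ᵢ = cᵢ+dᵢ (unexposed), nᵢ = n₁ᵢ+n₀ᵢ.
Stratum 1 (Low): n₁ = 312, n₀ = 342, n = 654; a·n₀/n = 220·342/654 = 115.0459; c·n₁/n = 144·312/654 = 68.6972
Stratum 2 (Middle): n₁ = 381, n₀ = 201, n = 582; a·n₀/n = 248·201/582 = 85.6495; c·n₁/n = 74·381/582 = 48.4433
Stratum 3 (High): n₁ = 345, n₀ = 176, n = 521; a·n₀/n = 224·176/521 = 75.6699; c·n₁/n = 61·345/521 = 40.3935
RR_MH = (115.0459 + 85.6495 + 75.6699) / (68.6972 + 48.4433 + 40.3935) = 276.3652 / 157.5340 = 1.75432

1.75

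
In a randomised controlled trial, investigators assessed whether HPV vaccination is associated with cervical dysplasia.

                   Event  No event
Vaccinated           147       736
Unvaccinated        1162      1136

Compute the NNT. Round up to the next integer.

Risk in treated group = 147/883 = 0.16648; risk in control = 1162/2298 = 0.50566.
Absolute risk reduction = 0.50566 − 0.16648 = 0.33918
NNT = 1 / ARR = 1 / 0.33918 = 2.948 → round up → 3

3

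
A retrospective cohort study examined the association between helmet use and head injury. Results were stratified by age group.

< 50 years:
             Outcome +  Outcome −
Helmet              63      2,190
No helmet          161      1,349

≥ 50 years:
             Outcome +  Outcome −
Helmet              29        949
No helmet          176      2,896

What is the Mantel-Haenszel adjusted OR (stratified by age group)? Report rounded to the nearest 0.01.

OR_MH = Σ(aᵢdᵢ/nᵢ) / Σ(bᵢcᵢ/nᵢ), where nᵢ is the stratum total.
Stratum 1 (< 50 years): n = 3763; a·d/n = 63·1349/3763 = 22.5849; b·c/n = 2190·161/3763 = 93.6992
Stratum 2 (≥ 50 years): n = 4050; a·d/n = 29·2896/4050 = 20.7368; b·c/n = 949·176/4050 = 41.2405
OR_MH = (22.5849 + 20.7368) / (93.6992 + 41.2405) = 43.3217 / 134.9397 = 0.32104

0.32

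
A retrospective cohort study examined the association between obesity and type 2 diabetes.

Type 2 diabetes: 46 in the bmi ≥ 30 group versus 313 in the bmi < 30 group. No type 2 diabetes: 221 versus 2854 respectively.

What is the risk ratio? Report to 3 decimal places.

1.743

From the description: a = 46, b = 221, c = 313, d = 2854.
Risk in exposed = 46/267 = 0.17228; risk in unexposed = 313/3167 = 0.09883.
RR = 0.17228 / 0.09883 = 1.74321
The risk among the exposed is 1.74 times that among the unexposed.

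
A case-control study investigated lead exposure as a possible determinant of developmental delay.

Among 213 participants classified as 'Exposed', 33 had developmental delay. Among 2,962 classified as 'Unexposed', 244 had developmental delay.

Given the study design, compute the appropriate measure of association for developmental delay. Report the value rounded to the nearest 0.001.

From the description: a = 33, b = 180, c = 244, d = 2718.
This is a case-control study: participants were sampled on outcome status, so risks in the source population cannot be estimated directly — relative risk is not valid here. The odds ratio is the appropriate measure.
OR = (a·d)/(b·c) = (33 × 2718) / (180 × 244) = 89694 / 43920 = 2.04221

2.042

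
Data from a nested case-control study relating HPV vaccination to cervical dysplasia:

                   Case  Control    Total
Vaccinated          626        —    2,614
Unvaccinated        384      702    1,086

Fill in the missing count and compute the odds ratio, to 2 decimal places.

The missing cell is in the exposed row: 2614 − 626 = 1988.
So a = 626, b = 1988, c = 384, d = 702.
OR = (a·d)/(b·c) = (626 × 702) / (1988 × 384) = 439452 / 763392 = 0.57566

0.58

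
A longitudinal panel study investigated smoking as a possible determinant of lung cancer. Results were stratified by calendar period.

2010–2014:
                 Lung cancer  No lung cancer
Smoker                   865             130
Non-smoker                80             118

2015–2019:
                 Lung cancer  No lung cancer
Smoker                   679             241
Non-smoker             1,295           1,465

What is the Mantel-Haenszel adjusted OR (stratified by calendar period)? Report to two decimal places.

OR_MH = Σ(aᵢdᵢ/nᵢ) / Σ(bᵢcᵢ/nᵢ), where nᵢ is the stratum total.
Stratum 1 (2010–2014): n = 1193; a·d/n = 865·118/1193 = 85.5574; b·c/n = 130·80/1193 = 8.7175
Stratum 2 (2015–2019): n = 3680; a·d/n = 679·1465/3680 = 270.3084; b·c/n = 241·1295/3680 = 84.8084
OR_MH = (85.5574 + 270.3084) / (8.7175 + 84.8084) = 355.8658 / 93.5259 = 3.80500

3.80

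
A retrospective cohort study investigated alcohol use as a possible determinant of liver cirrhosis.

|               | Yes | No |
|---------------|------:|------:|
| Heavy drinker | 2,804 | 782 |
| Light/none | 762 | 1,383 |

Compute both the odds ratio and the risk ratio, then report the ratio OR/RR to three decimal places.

2.957

Cells: a = 2804, b = 782, c = 762, d = 1383.
OR = (2804·1383)/(782·762) = 3877932/595884 = 6.50786
Risk in exposed = 2804/3586 = 0.78193; risk in unexposed = 762/2145 = 0.35524; RR = 2.20110
OR/RR = 6.50786 / 2.20110 = 2.95664
The outcome is not rare, so the OR lies further from 1 than the RR.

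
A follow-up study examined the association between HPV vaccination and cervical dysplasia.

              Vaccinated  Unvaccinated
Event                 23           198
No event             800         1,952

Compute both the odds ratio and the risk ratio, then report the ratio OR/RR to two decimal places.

0.93

Reading the table with exposure as columns: a = 23 (Vaccinated, case), b = 800 (Vaccinated, non-case), c = 198 (Unvaccinated, case), d = 1952.
OR = (23·1952)/(800·198) = 44896/158400 = 0.28343
Risk in exposed = 23/823 = 0.02795; risk in unexposed = 198/2150 = 0.09209; RR = 0.30346
OR/RR = 0.28343 / 0.30346 = 0.93401
The outcome is rare in both groups, so OR ≈ RR (ratio near 1).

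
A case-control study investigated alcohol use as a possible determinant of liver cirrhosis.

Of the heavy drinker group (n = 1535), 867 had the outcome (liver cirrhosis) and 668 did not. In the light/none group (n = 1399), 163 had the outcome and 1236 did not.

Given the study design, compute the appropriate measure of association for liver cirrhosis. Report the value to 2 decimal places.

9.84

From the description: a = 867, b = 668, c = 163, d = 1236.
This is a case-control study: participants were sampled on outcome status, so risks in the source population cannot be estimated directly — relative risk is not valid here. The odds ratio is the appropriate measure.
OR = (a·d)/(b·c) = (867 × 1236) / (668 × 163) = 1071612 / 108884 = 9.84178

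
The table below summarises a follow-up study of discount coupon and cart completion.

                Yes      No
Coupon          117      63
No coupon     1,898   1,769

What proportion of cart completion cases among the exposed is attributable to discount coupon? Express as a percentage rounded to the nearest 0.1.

Cells: a = 117, b = 63, c = 1898, d = 1769.
Risk in exposed = 117/180 = 0.65000; risk in unexposed = 1898/3667 = 0.51759.
RR = 0.65000/0.51759 = 1.25582
AR% = (RR − 1)/RR × 100 = (1.25582 − 1)/1.25582 × 100 = 20.3709%

20.4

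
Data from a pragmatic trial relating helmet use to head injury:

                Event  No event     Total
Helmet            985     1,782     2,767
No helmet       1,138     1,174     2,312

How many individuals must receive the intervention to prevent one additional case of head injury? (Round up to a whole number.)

8

Risk in treated group = 985/2767 = 0.35598; risk in control = 1138/2312 = 0.49221.
Absolute risk reduction = 0.49221 − 0.35598 = 0.13623
NNT = 1 / ARR = 1 / 0.13623 = 7.340 → round up → 8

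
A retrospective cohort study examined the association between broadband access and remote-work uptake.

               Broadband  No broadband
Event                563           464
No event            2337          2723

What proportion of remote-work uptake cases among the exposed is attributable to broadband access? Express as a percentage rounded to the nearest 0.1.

Reading the table with exposure as columns: a = 563 (Broadband, case), b = 2337 (Broadband, non-case), c = 464 (No broadband, case), d = 2723.
Risk in exposed = 563/2900 = 0.19414; risk in unexposed = 464/3187 = 0.14559.
RR = 0.19414/0.14559 = 1.33344
AR% = (RR − 1)/RR × 100 = (1.33344 − 1)/1.33344 × 100 = 25.0062%

25.0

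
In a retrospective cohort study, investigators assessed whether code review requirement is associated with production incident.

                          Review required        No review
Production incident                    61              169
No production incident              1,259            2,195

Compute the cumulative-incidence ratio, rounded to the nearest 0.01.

0.65

Reading the table with exposure as columns: a = 61 (Review required, case), b = 1259 (Review required, non-case), c = 169 (No review, case), d = 2195.
Risk in exposed = 61/1320 = 0.04621; risk in unexposed = 169/2364 = 0.07149.
RR = 0.04621 / 0.07149 = 0.64642
The risk is 35% lower among the exposed than among the unexposed.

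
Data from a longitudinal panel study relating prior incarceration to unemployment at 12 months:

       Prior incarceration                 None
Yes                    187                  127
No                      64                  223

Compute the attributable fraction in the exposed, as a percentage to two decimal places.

Reading the table with exposure as columns: a = 187 (Prior incarceration, case), b = 64 (Prior incarceration, non-case), c = 127 (None, case), d = 223.
Risk in exposed = 187/251 = 0.74502; risk in unexposed = 127/350 = 0.36286.
RR = 0.74502/0.36286 = 2.05320
AR% = (RR − 1)/RR × 100 = (2.05320 − 1)/2.05320 × 100 = 51.2956%

51.30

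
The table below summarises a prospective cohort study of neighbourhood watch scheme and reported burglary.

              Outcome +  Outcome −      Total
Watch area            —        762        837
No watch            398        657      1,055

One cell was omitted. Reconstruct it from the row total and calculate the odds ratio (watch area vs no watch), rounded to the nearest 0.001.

The missing cell is in the exposed row: 837 − 762 = 75.
So a = 75, b = 762, c = 398, d = 657.
OR = (a·d)/(b·c) = (75 × 657) / (762 × 398) = 49275 / 303276 = 0.16248

0.162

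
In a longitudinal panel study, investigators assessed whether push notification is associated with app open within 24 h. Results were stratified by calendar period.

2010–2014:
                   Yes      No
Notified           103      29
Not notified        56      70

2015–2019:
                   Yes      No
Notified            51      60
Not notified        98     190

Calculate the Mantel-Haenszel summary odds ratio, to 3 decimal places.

2.483

OR_MH = Σ(aᵢdᵢ/nᵢ) / Σ(bᵢcᵢ/nᵢ), where nᵢ is the stratum total.
Stratum 1 (2010–2014): n = 258; a·d/n = 103·70/258 = 27.9457; b·c/n = 29·56/258 = 6.2946
Stratum 2 (2015–2019): n = 399; a·d/n = 51·190/399 = 24.2857; b·c/n = 60·98/399 = 14.7368
OR_MH = (27.9457 + 24.2857) / (6.2946 + 14.7368) = 52.2315 / 21.0314 = 2.48350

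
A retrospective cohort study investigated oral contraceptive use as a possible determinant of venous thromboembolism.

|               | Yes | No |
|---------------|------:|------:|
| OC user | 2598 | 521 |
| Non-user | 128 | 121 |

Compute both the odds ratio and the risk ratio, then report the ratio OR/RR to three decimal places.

2.909

Cells: a = 2598, b = 521, c = 128, d = 121.
OR = (2598·121)/(521·128) = 314358/66688 = 4.71386
Risk in exposed = 2598/3119 = 0.83296; risk in unexposed = 128/249 = 0.51406; RR = 1.62037
OR/RR = 4.71386 / 1.62037 = 2.90913
The outcome is not rare, so the OR lies further from 1 than the RR.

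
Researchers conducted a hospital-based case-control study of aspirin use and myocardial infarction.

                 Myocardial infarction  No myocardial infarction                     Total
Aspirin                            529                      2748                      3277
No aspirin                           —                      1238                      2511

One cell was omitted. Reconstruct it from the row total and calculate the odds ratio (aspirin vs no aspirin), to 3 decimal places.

0.187

The missing cell is in the unexposed row: 2511 − 1238 = 1273.
So a = 529, b = 2748, c = 1273, d = 1238.
OR = (a·d)/(b·c) = (529 × 1238) / (2748 × 1273) = 654902 / 3498204 = 0.18721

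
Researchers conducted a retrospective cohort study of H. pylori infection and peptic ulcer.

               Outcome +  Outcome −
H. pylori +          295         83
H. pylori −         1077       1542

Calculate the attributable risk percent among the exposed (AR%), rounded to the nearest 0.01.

Cells: a = 295, b = 83, c = 1077, d = 1542.
Risk in exposed = 295/378 = 0.78042; risk in unexposed = 1077/2619 = 0.41123.
RR = 0.78042/0.41123 = 1.89780
AR% = (RR − 1)/RR × 100 = (1.89780 − 1)/1.89780 × 100 = 47.3074%

47.31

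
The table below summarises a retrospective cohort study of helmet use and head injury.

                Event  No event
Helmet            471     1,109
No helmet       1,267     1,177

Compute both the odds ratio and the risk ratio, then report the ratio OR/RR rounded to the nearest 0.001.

Cells: a = 471, b = 1109, c = 1267, d = 1177.
OR = (471·1177)/(1109·1267) = 554367/1405103 = 0.39454
Risk in exposed = 471/1580 = 0.29810; risk in unexposed = 1267/2444 = 0.51841; RR = 0.57503
OR/RR = 0.39454 / 0.57503 = 0.68612
The outcome is not rare, so the OR lies further from 1 than the RR.

0.686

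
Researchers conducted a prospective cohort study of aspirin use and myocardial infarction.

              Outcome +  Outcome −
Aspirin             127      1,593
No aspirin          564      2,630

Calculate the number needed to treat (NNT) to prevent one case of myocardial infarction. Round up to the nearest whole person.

10

Risk in treated group = 127/1720 = 0.07384; risk in control = 564/3194 = 0.17658.
Absolute risk reduction = 0.17658 − 0.07384 = 0.10274
NNT = 1 / ARR = 1 / 0.10274 = 9.733 → round up → 10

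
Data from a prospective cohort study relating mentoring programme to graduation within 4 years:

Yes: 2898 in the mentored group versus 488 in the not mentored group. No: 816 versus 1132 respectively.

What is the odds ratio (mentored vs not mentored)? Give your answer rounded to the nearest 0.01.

8.24

From the description: a = 2898, b = 816, c = 488, d = 1132.
OR = (a·d)/(b·c) = (2898 × 1132) / (816 × 488) = 3280536 / 398208 = 8.23825
The odds of graduation within 4 years are about 8.24 times as high in the mentored group.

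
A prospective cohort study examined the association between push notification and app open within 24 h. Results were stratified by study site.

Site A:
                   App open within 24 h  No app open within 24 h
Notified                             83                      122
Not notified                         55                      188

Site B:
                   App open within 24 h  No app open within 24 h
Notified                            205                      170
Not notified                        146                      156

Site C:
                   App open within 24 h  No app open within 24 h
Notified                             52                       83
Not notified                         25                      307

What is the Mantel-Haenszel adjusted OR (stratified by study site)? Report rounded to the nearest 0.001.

OR_MH = Σ(aᵢdᵢ/nᵢ) / Σ(bᵢcᵢ/nᵢ), where nᵢ is the stratum total.
Stratum 1 (Site A): n = 448; a·d/n = 83·188/448 = 34.8304; b·c/n = 122·55/448 = 14.9777
Stratum 2 (Site B): n = 677; a·d/n = 205·156/677 = 47.2378; b·c/n = 170·146/677 = 36.6617
Stratum 3 (Site C): n = 467; a·d/n = 52·307/467 = 34.1842; b·c/n = 83·25/467 = 4.4433
OR_MH = (34.8304 + 47.2378 + 34.1842) / (14.9777 + 36.6617 + 4.4433) = 116.2523 / 56.0827 = 2.07287

2.073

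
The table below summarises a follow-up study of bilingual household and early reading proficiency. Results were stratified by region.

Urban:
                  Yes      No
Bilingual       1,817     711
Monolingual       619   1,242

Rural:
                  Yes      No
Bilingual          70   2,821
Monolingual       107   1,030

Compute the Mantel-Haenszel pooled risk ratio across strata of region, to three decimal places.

1.824

RR_MH = Σ(aᵢ·n₀ᵢ/nᵢ) / Σ(cᵢ·n₁ᵢ/nᵢ), with n₁ᵢ = aᵢ+bᵢ (exposed), n₀ᵢ = cᵢ+dᵢ (unexposed), nᵢ = n₁ᵢ+n₀ᵢ.
Stratum 1 (Urban): n₁ = 2528, n₀ = 1861, n = 4389; a·n₀/n = 1817·1861/4389 = 770.4345; c·n₁/n = 619·2528/4389 = 356.5350
Stratum 2 (Rural): n₁ = 2891, n₀ = 1137, n = 4028; a·n₀/n = 70·1137/4028 = 19.7592; c·n₁/n = 107·2891/4028 = 76.7967
RR_MH = (770.4345 + 19.7592) / (356.5350 + 76.7967) = 790.1937 / 433.3316 = 1.82353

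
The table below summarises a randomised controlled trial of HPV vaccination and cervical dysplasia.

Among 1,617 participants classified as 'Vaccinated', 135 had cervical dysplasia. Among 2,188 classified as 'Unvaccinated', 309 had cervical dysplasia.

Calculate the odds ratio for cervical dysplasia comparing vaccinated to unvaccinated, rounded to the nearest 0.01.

0.55

From the description: a = 135, b = 1482, c = 309, d = 1879.
OR = (a·d)/(b·c) = (135 × 1879) / (1482 × 309) = 253665 / 457938 = 0.55393
Exposure is associated with lower odds of cervical dysplasia (OR = 0.55 < 1).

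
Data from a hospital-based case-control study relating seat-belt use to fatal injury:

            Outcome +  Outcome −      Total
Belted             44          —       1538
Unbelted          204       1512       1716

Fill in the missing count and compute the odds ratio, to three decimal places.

0.218

The missing cell is in the exposed row: 1538 − 44 = 1494.
So a = 44, b = 1494, c = 204, d = 1512.
OR = (a·d)/(b·c) = (44 × 1512) / (1494 × 204) = 66528 / 304776 = 0.21828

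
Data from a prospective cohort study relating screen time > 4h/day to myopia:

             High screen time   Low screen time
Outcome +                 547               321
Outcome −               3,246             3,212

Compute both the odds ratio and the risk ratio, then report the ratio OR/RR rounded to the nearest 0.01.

1.06

Reading the table with exposure as columns: a = 547 (High screen time, case), b = 3246 (High screen time, non-case), c = 321 (Low screen time, case), d = 3212.
OR = (547·3212)/(3246·321) = 1756964/1041966 = 1.68620
Risk in exposed = 547/3793 = 0.14421; risk in unexposed = 321/3533 = 0.09086; RR = 1.58724
OR/RR = 1.68620 / 1.58724 = 1.06235
The outcome is not rare, so the OR lies further from 1 than the RR.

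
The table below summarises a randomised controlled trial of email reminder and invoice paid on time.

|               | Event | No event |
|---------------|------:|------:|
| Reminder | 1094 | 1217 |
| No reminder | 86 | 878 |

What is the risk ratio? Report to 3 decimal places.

5.306

Cells: a = 1094, b = 1217, c = 86, d = 878.
Risk in exposed = 1094/2311 = 0.47339; risk in unexposed = 86/964 = 0.08921.
RR = 0.47339 / 0.08921 = 5.30635
The risk among the exposed is 5.31 times that among the unexposed.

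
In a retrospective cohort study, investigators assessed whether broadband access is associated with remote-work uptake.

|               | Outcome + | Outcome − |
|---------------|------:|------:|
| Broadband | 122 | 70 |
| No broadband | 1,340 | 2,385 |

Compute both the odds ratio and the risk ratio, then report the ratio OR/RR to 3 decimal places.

Cells: a = 122, b = 70, c = 1340, d = 2385.
OR = (122·2385)/(70·1340) = 290970/93800 = 3.10203
Risk in exposed = 122/192 = 0.63542; risk in unexposed = 1340/3725 = 0.35973; RR = 1.76636
OR/RR = 3.10203 / 1.76636 = 1.75616
The outcome is not rare, so the OR lies further from 1 than the RR.

1.756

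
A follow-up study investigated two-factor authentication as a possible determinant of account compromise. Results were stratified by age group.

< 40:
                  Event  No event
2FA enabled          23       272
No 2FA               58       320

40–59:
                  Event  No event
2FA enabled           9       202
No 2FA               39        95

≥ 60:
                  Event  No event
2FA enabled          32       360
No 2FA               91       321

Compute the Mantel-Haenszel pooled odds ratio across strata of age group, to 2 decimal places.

0.30

OR_MH = Σ(aᵢdᵢ/nᵢ) / Σ(bᵢcᵢ/nᵢ), where nᵢ is the stratum total.
Stratum 1 (< 40): n = 673; a·d/n = 23·320/673 = 10.9361; b·c/n = 272·58/673 = 23.4413
Stratum 2 (40–59): n = 345; a·d/n = 9·95/345 = 2.4783; b·c/n = 202·39/345 = 22.8348
Stratum 3 (≥ 60): n = 804; a·d/n = 32·321/804 = 12.7761; b·c/n = 360·91/804 = 40.7463
OR_MH = (10.9361 + 2.4783 + 12.7761) / (23.4413 + 22.8348 + 40.7463) = 26.1905 / 87.0224 = 0.30096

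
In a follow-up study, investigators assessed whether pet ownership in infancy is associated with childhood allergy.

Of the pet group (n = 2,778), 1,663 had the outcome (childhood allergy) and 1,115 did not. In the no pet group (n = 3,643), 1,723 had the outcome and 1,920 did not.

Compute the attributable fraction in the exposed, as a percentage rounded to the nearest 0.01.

From the description: a = 1663, b = 1115, c = 1723, d = 1920.
Risk in exposed = 1663/2778 = 0.59863; risk in unexposed = 1723/3643 = 0.47296.
RR = 0.59863/0.47296 = 1.26571
AR% = (RR − 1)/RR × 100 = (1.26571 − 1)/1.26571 × 100 = 20.9929%

20.99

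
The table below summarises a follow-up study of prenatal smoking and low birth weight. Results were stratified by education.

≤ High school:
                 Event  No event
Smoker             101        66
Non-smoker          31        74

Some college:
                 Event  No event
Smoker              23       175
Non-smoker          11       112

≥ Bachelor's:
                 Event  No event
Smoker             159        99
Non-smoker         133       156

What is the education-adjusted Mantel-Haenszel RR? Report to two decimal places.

1.49

RR_MH = Σ(aᵢ·n₀ᵢ/nᵢ) / Σ(cᵢ·n₁ᵢ/nᵢ), with n₁ᵢ = aᵢ+bᵢ (exposed), n₀ᵢ = cᵢ+dᵢ (unexposed), nᵢ = n₁ᵢ+n₀ᵢ.
Stratum 1 (≤ High school): n₁ = 167, n₀ = 105, n = 272; a·n₀/n = 101·105/272 = 38.9890; c·n₁/n = 31·167/272 = 19.0331
Stratum 2 (Some college): n₁ = 198, n₀ = 123, n = 321; a·n₀/n = 23·123/321 = 8.8131; c·n₁/n = 11·198/321 = 6.7850
Stratum 3 (≥ Bachelor's): n₁ = 258, n₀ = 289, n = 547; a·n₀/n = 159·289/547 = 84.0055; c·n₁/n = 133·258/547 = 62.7313
RR_MH = (38.9890 + 8.8131 + 84.0055) / (19.0331 + 6.7850 + 62.7313) = 131.8075 / 88.5494 = 1.48852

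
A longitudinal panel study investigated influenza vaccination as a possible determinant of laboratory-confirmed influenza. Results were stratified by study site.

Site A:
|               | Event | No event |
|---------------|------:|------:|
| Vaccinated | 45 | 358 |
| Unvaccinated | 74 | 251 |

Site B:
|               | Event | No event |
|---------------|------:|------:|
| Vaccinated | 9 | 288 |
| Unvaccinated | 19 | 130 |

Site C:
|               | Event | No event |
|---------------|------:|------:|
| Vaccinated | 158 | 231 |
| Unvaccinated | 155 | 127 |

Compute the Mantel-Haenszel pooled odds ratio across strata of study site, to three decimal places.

OR_MH = Σ(aᵢdᵢ/nᵢ) / Σ(bᵢcᵢ/nᵢ), where nᵢ is the stratum total.
Stratum 1 (Site A): n = 728; a·d/n = 45·251/728 = 15.5151; b·c/n = 358·74/728 = 36.3901
Stratum 2 (Site B): n = 446; a·d/n = 9·130/446 = 2.6233; b·c/n = 288·19/446 = 12.2691
Stratum 3 (Site C): n = 671; a·d/n = 158·127/671 = 29.9046; b·c/n = 231·155/671 = 53.3607
OR_MH = (15.5151 + 2.6233 + 29.9046) / (36.3901 + 12.2691 + 53.3607) = 48.0430 / 102.0198 = 0.47092

0.471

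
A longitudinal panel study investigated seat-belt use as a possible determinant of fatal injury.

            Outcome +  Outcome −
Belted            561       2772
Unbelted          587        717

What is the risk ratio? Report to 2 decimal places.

0.37

Cells: a = 561, b = 2772, c = 587, d = 717.
Risk in exposed = 561/3333 = 0.16832; risk in unexposed = 587/1304 = 0.45015.
RR = 0.16832 / 0.45015 = 0.37391
The risk is 63% lower among the exposed than among the unexposed.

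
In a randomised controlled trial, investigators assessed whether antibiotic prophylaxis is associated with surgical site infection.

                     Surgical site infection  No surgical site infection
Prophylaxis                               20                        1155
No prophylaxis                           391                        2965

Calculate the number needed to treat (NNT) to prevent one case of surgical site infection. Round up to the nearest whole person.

11

Risk in treated group = 20/1175 = 0.01702; risk in control = 391/3356 = 0.11651.
Absolute risk reduction = 0.11651 − 0.01702 = 0.09949
NNT = 1 / ARR = 1 / 0.09949 = 10.052 → round up → 11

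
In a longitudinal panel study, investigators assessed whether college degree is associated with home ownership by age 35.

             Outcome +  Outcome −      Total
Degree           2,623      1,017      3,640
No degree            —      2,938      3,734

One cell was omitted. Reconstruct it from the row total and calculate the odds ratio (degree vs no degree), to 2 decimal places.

The missing cell is in the unexposed row: 3734 − 2938 = 796.
So a = 2623, b = 1017, c = 796, d = 2938.
OR = (a·d)/(b·c) = (2623 × 2938) / (1017 × 796) = 7706374 / 809532 = 9.51954

9.52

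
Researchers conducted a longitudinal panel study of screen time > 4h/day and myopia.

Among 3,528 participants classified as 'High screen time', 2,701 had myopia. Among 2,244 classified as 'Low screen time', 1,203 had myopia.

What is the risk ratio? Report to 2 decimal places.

From the description: a = 2701, b = 827, c = 1203, d = 1041.
Risk in exposed = 2701/3528 = 0.76559; risk in unexposed = 1203/2244 = 0.53610.
RR = 0.76559 / 0.53610 = 1.42808
The risk among the exposed is 1.43 times that among the unexposed.

1.43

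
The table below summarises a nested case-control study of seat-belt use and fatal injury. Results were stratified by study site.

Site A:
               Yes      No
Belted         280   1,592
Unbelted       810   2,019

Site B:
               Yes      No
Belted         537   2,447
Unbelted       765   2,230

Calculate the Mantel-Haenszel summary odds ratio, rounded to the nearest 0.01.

0.55

OR_MH = Σ(aᵢdᵢ/nᵢ) / Σ(bᵢcᵢ/nᵢ), where nᵢ is the stratum total.
Stratum 1 (Site A): n = 4701; a·d/n = 280·2019/4701 = 120.2553; b·c/n = 1592·810/4701 = 274.3076
Stratum 2 (Site B): n = 5979; a·d/n = 537·2230/5979 = 200.2860; b·c/n = 2447·765/5979 = 313.0883
OR_MH = (120.2553 + 200.2860) / (274.3076 + 313.0883) = 320.5413 / 587.3959 = 0.54570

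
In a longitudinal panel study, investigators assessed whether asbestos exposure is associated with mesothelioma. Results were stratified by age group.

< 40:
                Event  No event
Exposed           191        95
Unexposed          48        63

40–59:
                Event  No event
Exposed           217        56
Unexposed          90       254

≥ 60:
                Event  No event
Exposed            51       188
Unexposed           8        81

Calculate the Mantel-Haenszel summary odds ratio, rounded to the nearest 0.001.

OR_MH = Σ(aᵢdᵢ/nᵢ) / Σ(bᵢcᵢ/nᵢ), where nᵢ is the stratum total.
Stratum 1 (< 40): n = 397; a·d/n = 191·63/397 = 30.3098; b·c/n = 95·48/397 = 11.4861
Stratum 2 (40–59): n = 617; a·d/n = 217·254/617 = 89.3323; b·c/n = 56·90/617 = 8.1686
Stratum 3 (≥ 60): n = 328; a·d/n = 51·81/328 = 12.5945; b·c/n = 188·8/328 = 4.5854
OR_MH = (30.3098 + 89.3323 + 12.5945) / (11.4861 + 8.1686 + 4.5854) = 132.2366 / 24.2401 = 5.45529

5.455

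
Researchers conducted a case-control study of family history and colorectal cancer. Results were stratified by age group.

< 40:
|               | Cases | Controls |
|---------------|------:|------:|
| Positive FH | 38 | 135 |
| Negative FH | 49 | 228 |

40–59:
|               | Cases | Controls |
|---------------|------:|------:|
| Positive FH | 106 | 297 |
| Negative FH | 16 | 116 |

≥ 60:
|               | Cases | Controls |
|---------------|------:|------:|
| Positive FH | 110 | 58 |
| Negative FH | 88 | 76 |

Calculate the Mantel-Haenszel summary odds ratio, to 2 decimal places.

1.73

OR_MH = Σ(aᵢdᵢ/nᵢ) / Σ(bᵢcᵢ/nᵢ), where nᵢ is the stratum total.
Stratum 1 (< 40): n = 450; a·d/n = 38·228/450 = 19.2533; b·c/n = 135·49/450 = 14.7000
Stratum 2 (40–59): n = 535; a·d/n = 106·116/535 = 22.9832; b·c/n = 297·16/535 = 8.8822
Stratum 3 (≥ 60): n = 332; a·d/n = 110·76/332 = 25.1807; b·c/n = 58·88/332 = 15.3735
OR_MH = (19.2533 + 22.9832 + 25.1807) / (14.7000 + 8.8822 + 15.3735) = 67.4172 / 38.9557 = 1.73061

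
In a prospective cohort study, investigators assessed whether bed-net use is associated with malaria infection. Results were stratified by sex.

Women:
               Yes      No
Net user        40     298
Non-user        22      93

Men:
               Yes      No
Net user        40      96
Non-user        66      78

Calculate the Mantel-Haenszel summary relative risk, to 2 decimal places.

RR_MH = Σ(aᵢ·n₀ᵢ/nᵢ) / Σ(cᵢ·n₁ᵢ/nᵢ), with n₁ᵢ = aᵢ+bᵢ (exposed), n₀ᵢ = cᵢ+dᵢ (unexposed), nᵢ = n₁ᵢ+n₀ᵢ.
Stratum 1 (Women): n₁ = 338, n₀ = 115, n = 453; a·n₀/n = 40·115/453 = 10.1545; c·n₁/n = 22·338/453 = 16.4150
Stratum 2 (Men): n₁ = 136, n₀ = 144, n = 280; a·n₀/n = 40·144/280 = 20.5714; c·n₁/n = 66·136/280 = 32.0571
RR_MH = (10.1545 + 20.5714) / (16.4150 + 32.0571) = 30.7260 / 48.4722 = 0.63389

0.63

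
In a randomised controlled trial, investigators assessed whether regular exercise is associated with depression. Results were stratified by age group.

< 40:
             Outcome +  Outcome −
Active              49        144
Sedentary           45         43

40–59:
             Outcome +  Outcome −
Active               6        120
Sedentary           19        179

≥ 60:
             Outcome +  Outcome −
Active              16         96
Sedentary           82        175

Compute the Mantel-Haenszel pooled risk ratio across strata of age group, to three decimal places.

0.477

RR_MH = Σ(aᵢ·n₀ᵢ/nᵢ) / Σ(cᵢ·n₁ᵢ/nᵢ), with n₁ᵢ = aᵢ+bᵢ (exposed), n₀ᵢ = cᵢ+dᵢ (unexposed), nᵢ = n₁ᵢ+n₀ᵢ.
Stratum 1 (< 40): n₁ = 193, n₀ = 88, n = 281; a·n₀/n = 49·88/281 = 15.3452; c·n₁/n = 45·193/281 = 30.9075
Stratum 2 (40–59): n₁ = 126, n₀ = 198, n = 324; a·n₀/n = 6·198/324 = 3.6667; c·n₁/n = 19·126/324 = 7.3889
Stratum 3 (≥ 60): n₁ = 112, n₀ = 257, n = 369; a·n₀/n = 16·257/369 = 11.1436; c·n₁/n = 82·112/369 = 24.8889
RR_MH = (15.3452 + 3.6667 + 11.1436) / (30.9075 + 7.3889 + 24.8889) = 30.1555 / 63.1853 = 0.47726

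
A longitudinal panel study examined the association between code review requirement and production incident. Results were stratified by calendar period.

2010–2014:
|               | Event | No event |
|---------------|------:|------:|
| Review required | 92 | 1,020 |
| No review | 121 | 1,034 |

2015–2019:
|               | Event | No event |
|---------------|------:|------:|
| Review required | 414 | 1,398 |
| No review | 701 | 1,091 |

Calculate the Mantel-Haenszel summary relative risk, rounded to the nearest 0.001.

RR_MH = Σ(aᵢ·n₀ᵢ/nᵢ) / Σ(cᵢ·n₁ᵢ/nᵢ), with n₁ᵢ = aᵢ+bᵢ (exposed), n₀ᵢ = cᵢ+dᵢ (unexposed), nᵢ = n₁ᵢ+n₀ᵢ.
Stratum 1 (2010–2014): n₁ = 1112, n₀ = 1155, n = 2267; a·n₀/n = 92·1155/2267 = 46.8725; c·n₁/n = 121·1112/2267 = 59.3524
Stratum 2 (2015–2019): n₁ = 1812, n₀ = 1792, n = 3604; a·n₀/n = 414·1792/3604 = 205.8513; c·n₁/n = 701·1812/3604 = 352.4451
RR_MH = (46.8725 + 205.8513) / (59.3524 + 352.4451) = 252.7238 / 411.7975 = 0.61371

0.614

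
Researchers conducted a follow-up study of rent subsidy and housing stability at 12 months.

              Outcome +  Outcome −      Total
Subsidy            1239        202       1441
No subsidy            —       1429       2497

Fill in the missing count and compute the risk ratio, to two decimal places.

2.01

The missing cell is in the unexposed row: 2497 − 1429 = 1068.
So a = 1239, b = 202, c = 1068, d = 1429.
RR = [a/(a+b)] / [c/(c+d)] = (1239/1441) / (1068/2497) = 0.85982/0.42771 = 2.01027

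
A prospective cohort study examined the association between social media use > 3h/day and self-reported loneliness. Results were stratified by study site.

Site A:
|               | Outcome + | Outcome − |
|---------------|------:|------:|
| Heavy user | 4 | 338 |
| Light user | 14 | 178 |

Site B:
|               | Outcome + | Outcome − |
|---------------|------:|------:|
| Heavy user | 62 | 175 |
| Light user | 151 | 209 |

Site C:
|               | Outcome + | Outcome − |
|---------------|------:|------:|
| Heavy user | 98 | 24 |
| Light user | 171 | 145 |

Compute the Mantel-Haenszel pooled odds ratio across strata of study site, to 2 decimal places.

0.89

OR_MH = Σ(aᵢdᵢ/nᵢ) / Σ(bᵢcᵢ/nᵢ), where nᵢ is the stratum total.
Stratum 1 (Site A): n = 534; a·d/n = 4·178/534 = 1.3333; b·c/n = 338·14/534 = 8.8614
Stratum 2 (Site B): n = 597; a·d/n = 62·209/597 = 21.7052; b·c/n = 175·151/597 = 44.2630
Stratum 3 (Site C): n = 438; a·d/n = 98·145/438 = 32.4429; b·c/n = 24·171/438 = 9.3699
OR_MH = (1.3333 + 21.7052 + 32.4429) / (8.8614 + 44.2630 + 9.3699) = 55.4814 / 62.4943 = 0.88778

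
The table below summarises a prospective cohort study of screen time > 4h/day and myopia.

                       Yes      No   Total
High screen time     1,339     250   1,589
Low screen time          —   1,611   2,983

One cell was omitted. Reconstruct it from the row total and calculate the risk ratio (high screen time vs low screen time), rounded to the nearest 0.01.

The missing cell is in the unexposed row: 2983 − 1611 = 1372.
So a = 1339, b = 250, c = 1372, d = 1611.
RR = [a/(a+b)] / [c/(c+d)] = (1339/1589) / (1372/2983) = 0.84267/0.45994 = 1.83213

1.83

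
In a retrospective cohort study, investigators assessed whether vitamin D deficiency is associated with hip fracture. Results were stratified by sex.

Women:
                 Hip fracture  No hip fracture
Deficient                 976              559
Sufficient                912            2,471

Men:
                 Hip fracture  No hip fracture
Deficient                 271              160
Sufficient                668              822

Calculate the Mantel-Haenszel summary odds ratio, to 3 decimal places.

3.806

OR_MH = Σ(aᵢdᵢ/nᵢ) / Σ(bᵢcᵢ/nᵢ), where nᵢ is the stratum total.
Stratum 1 (Women): n = 4918; a·d/n = 976·2471/4918 = 490.3815; b·c/n = 559·912/4918 = 103.6617
Stratum 2 (Men): n = 1921; a·d/n = 271·822/1921 = 115.9615; b·c/n = 160·668/1921 = 55.6377
OR_MH = (490.3815 + 115.9615) / (103.6617 + 55.6377) = 606.3429 / 159.2993 = 3.80631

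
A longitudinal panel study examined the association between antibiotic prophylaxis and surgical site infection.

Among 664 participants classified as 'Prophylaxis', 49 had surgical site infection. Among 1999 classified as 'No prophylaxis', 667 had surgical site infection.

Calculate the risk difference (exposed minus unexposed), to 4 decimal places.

From the description: a = 49, b = 615, c = 667, d = 1332.
Risk in exposed = 49/664 = 0.073795; risk in unexposed = 667/1999 = 0.333667.
Risk difference = 0.073795 − 0.333667 = -0.259872

-0.2599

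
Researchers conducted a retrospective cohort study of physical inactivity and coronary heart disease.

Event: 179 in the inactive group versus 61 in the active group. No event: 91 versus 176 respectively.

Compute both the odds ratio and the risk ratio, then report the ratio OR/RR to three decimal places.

From the description: a = 179, b = 91, c = 61, d = 176.
OR = (179·176)/(91·61) = 31504/5551 = 5.67537
Risk in exposed = 179/270 = 0.66296; risk in unexposed = 61/237 = 0.25738; RR = 2.57577
OR/RR = 5.67537 / 2.57577 = 2.20337
The outcome is not rare, so the OR lies further from 1 than the RR.

2.203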